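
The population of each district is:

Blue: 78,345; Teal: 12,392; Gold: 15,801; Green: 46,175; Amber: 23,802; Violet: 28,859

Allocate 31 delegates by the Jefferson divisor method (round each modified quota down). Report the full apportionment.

Blue=13, Teal=2, Gold=2, Green=7, Amber=3, Violet=4

Standard divisor 205374/31 ≈ 6624.968; standard quotas: Blue 11.826, Teal 1.870, Gold 2.385, Green 6.970, Amber 3.593, Violet 4.356.
Rounding down gives 11, 1, 2, 6, 3, 4 = 27 seats, so the divisor must be adjusted.
With modified divisor 6000: modified quotas Blue 13.057, Teal 2.065, Gold 2.634, Green 7.696, Amber 3.967, Violet 4.810.
Rounding down: Blue 13, Teal 2, Gold 2, Green 7, Amber 3, Violet 4 (total 31).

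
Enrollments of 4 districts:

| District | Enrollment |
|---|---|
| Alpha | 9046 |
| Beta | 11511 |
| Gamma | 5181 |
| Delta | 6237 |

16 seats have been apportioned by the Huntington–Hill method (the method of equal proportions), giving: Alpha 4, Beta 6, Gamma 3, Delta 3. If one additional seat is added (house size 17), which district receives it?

Alpha

Priority for the next seat is population ÷ (√(s·(s+1))).
Priorities: Alpha 2022.747, Beta 1776.186, Gamma 1495.626, Delta 1800.467.
Highest priority: Alpha.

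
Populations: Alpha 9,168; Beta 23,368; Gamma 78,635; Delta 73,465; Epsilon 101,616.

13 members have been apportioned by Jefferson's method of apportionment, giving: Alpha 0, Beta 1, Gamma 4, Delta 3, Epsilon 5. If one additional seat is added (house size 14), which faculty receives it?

Priority for the next seat is population ÷ (current seats + 1).
Priorities: Alpha 9168.000, Beta 11684.000, Gamma 15727.000, Delta 18366.250, Epsilon 16936.000.
Highest priority: Delta.

Delta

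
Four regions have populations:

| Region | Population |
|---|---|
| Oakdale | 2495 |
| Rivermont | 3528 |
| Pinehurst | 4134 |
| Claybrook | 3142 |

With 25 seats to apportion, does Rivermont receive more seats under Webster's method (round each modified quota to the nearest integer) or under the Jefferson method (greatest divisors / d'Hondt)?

Webster: Oakdale 5, Rivermont 6, Pinehurst 8, Claybrook 6.
Jefferson: Oakdale 4, Rivermont 7, Pinehurst 8, Claybrook 6.
Rivermont gets 6 under Webster and 7 under Jefferson.

Jefferson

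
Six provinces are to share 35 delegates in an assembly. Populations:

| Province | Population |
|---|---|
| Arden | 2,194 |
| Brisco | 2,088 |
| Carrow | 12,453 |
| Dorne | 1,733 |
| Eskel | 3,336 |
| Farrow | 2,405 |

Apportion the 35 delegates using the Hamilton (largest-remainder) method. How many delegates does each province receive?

Total 24209; standard divisor 24209/35 ≈ 691.686.
Standard quotas: Arden 3.1720, Brisco 3.0187, Carrow 18.0038, Dorne 2.5055, Eskel 4.8230, Farrow 3.4770.
Lower quotas: Arden 3, Brisco 3, Carrow 18, Dorne 2, Eskel 4, Farrow 3 (sum 33, leaving 2 seats).
Remainders in descending order: Eskel 0.8230, Dorne 0.5055, Farrow 0.4770, Arden 0.1720, Brisco 0.0187, Carrow 0.0038.
The surplus seats go to Eskel, Dorne.

Arden: 3, Brisco: 3, Carrow: 18, Dorne: 3, Eskel: 5, Farrow: 3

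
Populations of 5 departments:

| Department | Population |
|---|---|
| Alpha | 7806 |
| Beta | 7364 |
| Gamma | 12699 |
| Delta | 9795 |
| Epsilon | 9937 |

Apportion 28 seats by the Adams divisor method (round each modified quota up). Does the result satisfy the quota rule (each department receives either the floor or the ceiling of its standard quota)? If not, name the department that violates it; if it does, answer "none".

Standard quotas: Alpha 4.592, Beta 4.332, Gamma 7.470, Delta 5.762, Epsilon 5.845.
Adams allocation: Alpha 5, Beta 4, Gamma 7, Delta 6, Epsilon 6.
Every allocation lies between the lower and upper quota.

none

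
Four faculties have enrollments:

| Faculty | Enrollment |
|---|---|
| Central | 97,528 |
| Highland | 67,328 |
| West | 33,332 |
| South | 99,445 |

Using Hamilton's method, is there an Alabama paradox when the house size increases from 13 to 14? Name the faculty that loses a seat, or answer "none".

At 13 seats: Central 4, Highland 3, West 2, South 4.
At 14 seats: Central 5, Highland 3, West 1, South 5.
West drops from 2 to 1.

West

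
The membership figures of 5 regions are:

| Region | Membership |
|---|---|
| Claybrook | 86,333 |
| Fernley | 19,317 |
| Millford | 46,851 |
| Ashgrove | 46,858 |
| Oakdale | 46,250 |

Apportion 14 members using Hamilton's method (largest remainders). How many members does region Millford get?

Total 245609; standard divisor 245609/14 ≈ 17543.5.
Standard quotas: Claybrook 4.9211, Fernley 1.1011, Millford 2.6706, Ashgrove 2.6710, Oakdale 2.6363.
Lower quotas: Claybrook 4, Fernley 1, Millford 2, Ashgrove 2, Oakdale 2 (sum 11, leaving 3 seats).
Remainders in descending order: Claybrook 0.9211, Ashgrove 0.6710, Millford 0.6706, Oakdale 0.6363, Fernley 0.1011.
Largest remainders: Claybrook, Ashgrove, Millford receive the extra seats.
Millford receives 3.

3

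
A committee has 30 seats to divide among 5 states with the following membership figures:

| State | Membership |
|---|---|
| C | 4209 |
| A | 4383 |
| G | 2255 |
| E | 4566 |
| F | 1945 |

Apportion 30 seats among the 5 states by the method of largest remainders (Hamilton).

The standard divisor is 17358/30 ≈ 578.6.
Standard quotas: C 7.274, A 7.575, G 3.897, E 7.891, F 3.362.
Lower quotas: C 7, A 7, G 3, E 7, F 3 (sum 27, leaving 3 seats).
Remainders in descending order: G 0.897, E 0.891, A 0.575, F 0.362, C 0.274.
The surplus seats go to G, E, A.

C 7; A 8; G 4; E 8; F 3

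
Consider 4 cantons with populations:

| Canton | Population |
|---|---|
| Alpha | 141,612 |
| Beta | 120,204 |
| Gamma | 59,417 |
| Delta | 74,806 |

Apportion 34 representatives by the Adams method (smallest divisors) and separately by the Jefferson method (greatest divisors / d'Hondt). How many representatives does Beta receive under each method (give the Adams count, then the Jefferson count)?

10 and 11

Adams: Alpha 12, Beta 10, Gamma 5, Delta 7.
Jefferson: Alpha 12, Beta 11, Gamma 5, Delta 6.
Beta gets 10 under Adams and 11 under Jefferson.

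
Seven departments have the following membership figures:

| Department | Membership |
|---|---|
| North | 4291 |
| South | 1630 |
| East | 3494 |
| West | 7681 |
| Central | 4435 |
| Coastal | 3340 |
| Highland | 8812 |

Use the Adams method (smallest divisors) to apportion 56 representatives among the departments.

North 7; South 3; East 6; West 13; Central 7; Coastal 6; Highland 14

Standard divisor 33683/56 ≈ 601.482; standard quotas: North 7.134, South 2.710, East 5.809, West 12.770, Central 7.373, Coastal 5.553, Highland 14.650.
Rounding up gives 8, 3, 6, 13, 8, 6, 15 = 59 seats, so the divisor must be adjusted.
With modified divisor 637: modified quotas North 6.736, South 2.559, East 5.485, West 12.058, Central 6.962, Coastal 5.243, Highland 13.834.
Rounding up: North 7, South 3, East 6, West 13, Central 7, Coastal 6, Highland 14 (total 56).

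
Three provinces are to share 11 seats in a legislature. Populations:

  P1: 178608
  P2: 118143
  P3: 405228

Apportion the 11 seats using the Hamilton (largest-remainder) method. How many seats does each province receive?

The standard divisor is 701979/11 ≈ 63816.273.
Standard quotas: P1 2.7988, P2 1.8513, P3 6.3499.
Lower quotas: P1 2, P2 1, P3 6 (sum 9, leaving 2 seats).
Remainders in descending order: P2 0.8513, P1 0.7988, P3 0.3499.
Largest remainders: P2, P1 receive the extra seats.

P1: 3, P2: 2, P3: 6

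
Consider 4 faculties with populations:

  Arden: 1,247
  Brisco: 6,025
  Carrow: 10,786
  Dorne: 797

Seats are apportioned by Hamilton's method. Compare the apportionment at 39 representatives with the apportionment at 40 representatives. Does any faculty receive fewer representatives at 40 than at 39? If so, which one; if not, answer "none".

Arden

At 39 seats: Arden 3, Brisco 12, Carrow 22, Dorne 2.
At 40 seats: Arden 2, Brisco 13, Carrow 23, Dorne 2.
Arden drops from 3 to 2.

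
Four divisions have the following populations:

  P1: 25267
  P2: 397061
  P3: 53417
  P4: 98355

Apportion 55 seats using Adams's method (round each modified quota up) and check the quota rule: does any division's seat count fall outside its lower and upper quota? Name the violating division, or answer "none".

P2

Standard quotas: P1 2.421, P2 38.039, P3 5.117, P4 9.423.
Adams allocation: P1 3, P2 37, P3 5, P4 10.
P2 has quota 38.039 (lower 38, upper 39) but receives 37 — outside the quota interval.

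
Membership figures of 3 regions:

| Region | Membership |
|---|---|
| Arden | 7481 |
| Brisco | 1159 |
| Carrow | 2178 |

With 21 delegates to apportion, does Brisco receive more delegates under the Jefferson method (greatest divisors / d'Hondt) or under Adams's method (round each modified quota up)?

Adams

Jefferson: Arden 15, Brisco 2, Carrow 4.
Adams: Arden 14, Brisco 3, Carrow 4.
Brisco gets 2 under Jefferson and 3 under Adams.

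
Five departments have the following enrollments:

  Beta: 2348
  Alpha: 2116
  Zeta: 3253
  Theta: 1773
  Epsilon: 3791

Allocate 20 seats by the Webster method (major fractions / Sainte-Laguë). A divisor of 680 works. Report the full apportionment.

Beta 3, Alpha 3, Zeta 5, Theta 3, Epsilon 6

With modified divisor 680: modified quotas Beta 3.453, Alpha 3.112, Zeta 4.784, Theta 2.607, Epsilon 5.575.
Rounding to the nearest integer: Beta 3, Alpha 3, Zeta 5, Theta 3, Epsilon 6 (total 20).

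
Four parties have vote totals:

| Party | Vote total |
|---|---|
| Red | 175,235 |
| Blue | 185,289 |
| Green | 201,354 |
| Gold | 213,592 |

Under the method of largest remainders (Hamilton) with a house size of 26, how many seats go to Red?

6

Total 775470; standard divisor 775470/26 ≈ 29825.769.
Standard quotas: Red 5.8753, Blue 6.2124, Green 6.7510, Gold 7.1613.
Lower quotas: Red 5, Blue 6, Green 6, Gold 7 (sum 24, leaving 2 seats).
Remainders in descending order: Red 0.8753, Green 0.7510, Blue 0.2124, Gold 0.1613.
Largest remainders: Red, Green receive the extra seats.
Red receives 6.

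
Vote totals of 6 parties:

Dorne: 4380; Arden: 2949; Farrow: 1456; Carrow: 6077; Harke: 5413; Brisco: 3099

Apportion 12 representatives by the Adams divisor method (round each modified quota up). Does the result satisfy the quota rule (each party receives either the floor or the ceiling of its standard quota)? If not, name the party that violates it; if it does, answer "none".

none

Standard quotas: Dorne 2.249, Arden 1.514, Farrow 0.747, Carrow 3.120, Harke 2.779, Brisco 1.591.
Adams allocation: Dorne 2, Arden 2, Farrow 1, Carrow 3, Harke 2, Brisco 2.
Every allocation lies between the lower and upper quota.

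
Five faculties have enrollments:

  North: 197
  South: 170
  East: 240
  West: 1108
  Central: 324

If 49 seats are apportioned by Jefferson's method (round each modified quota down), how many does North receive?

Standard divisor 2039/49 ≈ 41.612; standard quotas: North 4.734, South 4.085, East 5.768, West 26.627, Central 7.786.
Rounding down gives 4, 4, 5, 26, 7 = 46 seats, so the divisor must be adjusted.
With modified divisor 39.8: modified quotas North 4.950, South 4.271, East 6.030, West 27.839, Central 8.141.
Rounding down: North 4, South 4, East 6, West 27, Central 8 (total 49).
North receives 4.

4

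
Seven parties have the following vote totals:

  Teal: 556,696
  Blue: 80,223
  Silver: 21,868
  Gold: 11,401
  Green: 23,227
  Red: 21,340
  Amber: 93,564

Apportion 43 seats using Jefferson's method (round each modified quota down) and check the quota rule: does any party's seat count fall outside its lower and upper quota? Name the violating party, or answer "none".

Teal

Standard quotas: Teal 29.614, Blue 4.268, Silver 1.163, Gold 0.606, Green 1.236, Red 1.135, Amber 4.977.
Jefferson allocation: Teal 31, Blue 4, Silver 1, Gold 0, Green 1, Red 1, Amber 5.
Teal has quota 29.614 (lower 29, upper 30) but receives 31 — outside the quota interval.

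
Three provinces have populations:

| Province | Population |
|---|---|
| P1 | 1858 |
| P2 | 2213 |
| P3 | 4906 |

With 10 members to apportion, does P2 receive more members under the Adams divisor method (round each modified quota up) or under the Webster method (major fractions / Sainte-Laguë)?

Adams: P1 2, P2 3, P3 5.
Webster: P1 2, P2 2, P3 6.
P2 gets 3 under Adams and 2 under Webster.

Adams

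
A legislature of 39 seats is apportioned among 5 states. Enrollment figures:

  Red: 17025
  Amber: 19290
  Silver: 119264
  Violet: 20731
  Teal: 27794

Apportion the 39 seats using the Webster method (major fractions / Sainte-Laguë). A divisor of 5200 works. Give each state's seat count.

With modified divisor 5200: modified quotas Red 3.274, Amber 3.710, Silver 22.935, Violet 3.987, Teal 5.345.
Rounding to the nearest integer: Red 3, Amber 4, Silver 23, Violet 4, Teal 5 (total 39).

Red 3; Amber 4; Silver 23; Violet 4; Teal 5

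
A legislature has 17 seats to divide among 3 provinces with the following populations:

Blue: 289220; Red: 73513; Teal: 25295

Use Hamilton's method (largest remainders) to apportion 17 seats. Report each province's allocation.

Blue=13, Red=3, Teal=1

Standard divisor: 388028 ÷ 17 ≈ 22825.176.
Standard quotas: Blue 12.6711, Red 3.2207, Teal 1.1082.
Lower quotas: Blue 12, Red 3, Teal 1 (sum 16, leaving 1 seat).
Remainders in descending order: Blue 0.6711, Red 0.2207, Teal 0.1082.
Largest remainder: Blue receives the extra seat.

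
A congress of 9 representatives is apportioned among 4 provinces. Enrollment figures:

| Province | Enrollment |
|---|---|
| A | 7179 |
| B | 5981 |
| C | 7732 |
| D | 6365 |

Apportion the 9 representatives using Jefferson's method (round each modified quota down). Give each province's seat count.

Standard divisor 27257/9 ≈ 3028.556; standard quotas: A 2.370, B 1.975, C 2.553, D 2.102.
Rounding down gives 2, 1, 2, 2 = 7 seats, so the divisor must be adjusted.
With modified divisor 2500: modified quotas A 2.872, B 2.392, C 3.093, D 2.546.
Rounding down: A 2, B 2, C 3, D 2 (total 9).

A=2; B=2; C=3; D=2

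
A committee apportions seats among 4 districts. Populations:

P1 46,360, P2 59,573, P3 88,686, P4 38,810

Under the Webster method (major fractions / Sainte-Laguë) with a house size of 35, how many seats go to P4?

Standard divisor 233429/35 ≈ 6669.4; standard quotas: P1 6.951, P2 8.932, P3 13.297, P4 5.819.
Rounding to the nearest integer gives P1 7, P2 9, P3 13, P4 6 — total 35, matching the house size, so no adjustment is needed.
P4 receives 6.

6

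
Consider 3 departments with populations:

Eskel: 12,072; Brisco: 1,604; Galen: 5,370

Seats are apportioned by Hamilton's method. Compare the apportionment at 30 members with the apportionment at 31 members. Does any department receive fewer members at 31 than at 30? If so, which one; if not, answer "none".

At 30 seats: Eskel 19, Brisco 3, Galen 8.
At 31 seats: Eskel 20, Brisco 2, Galen 9.
Brisco drops from 3 to 2.

Brisco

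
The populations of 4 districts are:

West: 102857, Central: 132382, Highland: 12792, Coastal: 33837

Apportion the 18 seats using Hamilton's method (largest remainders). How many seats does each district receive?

Total 281868; standard divisor 281868/18 ≈ 15659.333.
Standard quotas: West 6.5684, Central 8.4539, Highland 0.8169, Coastal 2.1608.
Lower quotas: West 6, Central 8, Highland 0, Coastal 2 (sum 16, leaving 2 seats).
Remainders in descending order: Highland 0.8169, West 0.5684, Central 0.4539, Coastal 0.1608.
The surplus seats go to Highland, West.

West 7; Central 8; Highland 1; Coastal 2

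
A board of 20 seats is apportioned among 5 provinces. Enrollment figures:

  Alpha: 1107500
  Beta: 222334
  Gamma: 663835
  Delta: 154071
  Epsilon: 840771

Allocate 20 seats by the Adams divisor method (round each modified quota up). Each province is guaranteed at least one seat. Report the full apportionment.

Standard divisor 2988511/20 ≈ 149425.55; standard quotas: Alpha 7.412, Beta 1.488, Gamma 4.443, Delta 1.031, Epsilon 5.627.
Rounding up gives 8, 2, 5, 2, 6 = 23 seats, so the divisor must be adjusted.
With modified divisor 167100: modified quotas Alpha 6.628, Beta 1.331, Gamma 3.973, Delta 0.922, Epsilon 5.032.
Rounding up: Alpha 7, Beta 2, Gamma 4, Delta 1, Epsilon 6 (total 20).

Alpha 7, Beta 2, Gamma 4, Delta 1, Epsilon 6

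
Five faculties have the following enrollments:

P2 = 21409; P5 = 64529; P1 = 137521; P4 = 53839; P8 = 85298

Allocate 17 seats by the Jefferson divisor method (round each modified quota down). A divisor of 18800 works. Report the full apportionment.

With modified divisor 18800: modified quotas P2 1.139, P5 3.432, P1 7.315, P4 2.864, P8 4.537.
Rounding down: P2 1, P5 3, P1 7, P4 2, P8 4 (total 17).

P2 1, P5 3, P1 7, P4 2, P8 4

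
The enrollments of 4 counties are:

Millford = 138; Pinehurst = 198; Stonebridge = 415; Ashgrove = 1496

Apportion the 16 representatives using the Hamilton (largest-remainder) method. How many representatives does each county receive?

Millford 1; Pinehurst 1; Stonebridge 3; Ashgrove 11

Total 2247; standard divisor 2247/16 ≈ 140.438.
Standard quotas: Millford 0.983, Pinehurst 1.410, Stonebridge 2.955, Ashgrove 10.652.
Lower quotas: Millford 0, Pinehurst 1, Stonebridge 2, Ashgrove 10 (sum 13, leaving 3 seats).
Remainders in descending order: Millford 0.983, Stonebridge 0.955, Ashgrove 0.652, Pinehurst 0.410.
Largest remainders: Millford, Stonebridge, Ashgrove receive the extra seats.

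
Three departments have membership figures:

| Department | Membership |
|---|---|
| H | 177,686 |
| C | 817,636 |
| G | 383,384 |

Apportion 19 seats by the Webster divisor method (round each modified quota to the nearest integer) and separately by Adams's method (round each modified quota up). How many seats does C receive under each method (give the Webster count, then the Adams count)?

12 and 11

Webster: H 2, C 12, G 5.
Adams: H 3, C 11, G 5.
C gets 12 under Webster and 11 under Adams.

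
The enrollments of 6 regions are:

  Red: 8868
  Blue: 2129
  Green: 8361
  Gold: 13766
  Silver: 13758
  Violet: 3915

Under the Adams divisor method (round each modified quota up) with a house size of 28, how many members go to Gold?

Standard divisor 50797/28 ≈ 1814.179; standard quotas: Red 4.888, Blue 1.174, Green 4.609, Gold 7.588, Silver 7.584, Violet 2.158.
Rounding up gives 5, 2, 5, 8, 8, 3 = 31 seats, so the divisor must be adjusted.
With modified divisor 2000: modified quotas Red 4.434, Blue 1.065, Green 4.181, Gold 6.883, Silver 6.879, Violet 1.958.
Rounding up: Red 5, Blue 2, Green 5, Gold 7, Silver 7, Violet 2 (total 28).
Gold receives 7.

7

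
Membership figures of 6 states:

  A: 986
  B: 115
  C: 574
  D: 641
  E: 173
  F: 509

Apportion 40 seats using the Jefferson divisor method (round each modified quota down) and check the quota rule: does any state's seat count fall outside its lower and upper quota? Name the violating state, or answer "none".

none

Standard quotas: A 13.155, B 1.534, C 7.658, D 8.552, E 2.308, F 6.791.
Jefferson allocation: A 13, B 1, C 8, D 9, E 2, F 7.
Every allocation lies between the lower and upper quota.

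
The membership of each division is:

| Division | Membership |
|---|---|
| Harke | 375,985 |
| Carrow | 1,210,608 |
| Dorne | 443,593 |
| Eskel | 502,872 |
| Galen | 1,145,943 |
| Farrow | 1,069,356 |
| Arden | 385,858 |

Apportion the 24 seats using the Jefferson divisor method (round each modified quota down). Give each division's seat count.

Standard divisor 5134215/24 ≈ 213925.625; standard quotas: Harke 1.758, Carrow 5.659, Dorne 2.074, Eskel 2.351, Galen 5.357, Farrow 4.999, Arden 1.804.
Rounding down gives 1, 5, 2, 2, 5, 4, 1 = 20 seats, so the divisor must be adjusted.
With modified divisor 190091: modified quotas Harke 1.978, Carrow 6.369, Dorne 2.334, Eskel 2.645, Galen 6.028, Farrow 5.625, Arden 2.030.
Rounding down: Harke 1, Carrow 6, Dorne 2, Eskel 2, Galen 6, Farrow 5, Arden 2 (total 24).

Harke 1, Carrow 6, Dorne 2, Eskel 2, Galen 6, Farrow 5, Arden 2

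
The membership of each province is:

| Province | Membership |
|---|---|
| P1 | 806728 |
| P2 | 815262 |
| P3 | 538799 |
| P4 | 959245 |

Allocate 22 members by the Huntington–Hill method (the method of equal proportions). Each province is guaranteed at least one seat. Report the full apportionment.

P1=5; P2=6; P3=4; P4=7

With divisor 147651: modified quotas P1 5.464, P2 5.522, P3 3.649, P4 6.497.
Geometric-mean thresholds: P1 √(5·6)=5.477, P2 √(5·6)=5.477, P3 √(3·4)=3.464, P4 √(6·7)=6.481.
Each quota rounded against its threshold gives P1 5, P2 6, P3 4, P4 7 (total 22).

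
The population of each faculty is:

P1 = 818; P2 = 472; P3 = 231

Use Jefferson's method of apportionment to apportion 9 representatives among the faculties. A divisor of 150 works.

With modified divisor 150: modified quotas P1 5.453, P2 3.147, P3 1.540.
Rounding down: P1 5, P2 3, P3 1 (total 9).

P1=5, P2=3, P3=1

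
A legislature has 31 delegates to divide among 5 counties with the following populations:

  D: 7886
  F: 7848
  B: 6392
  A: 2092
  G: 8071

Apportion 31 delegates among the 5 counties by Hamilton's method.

The standard divisor is 32289/31 ≈ 1041.581.
Standard quotas: D 7.5712, F 7.5347, B 6.1368, A 2.0085, G 7.7488.
Lower quotas: D 7, F 7, B 6, A 2, G 7 (sum 29, leaving 2 seats).
Remainders in descending order: G 0.7488, D 0.5712, F 0.5347, B 0.1368, A 0.0085.
Largest remainders: G, D receive the extra seats.

D 8, F 7, B 6, A 2, G 8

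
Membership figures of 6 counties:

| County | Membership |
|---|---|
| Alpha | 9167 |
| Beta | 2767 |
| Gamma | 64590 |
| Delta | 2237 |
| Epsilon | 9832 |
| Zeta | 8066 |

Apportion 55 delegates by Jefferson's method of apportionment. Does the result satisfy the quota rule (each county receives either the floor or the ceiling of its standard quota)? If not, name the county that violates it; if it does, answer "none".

Standard quotas: Alpha 5.216, Beta 1.574, Gamma 36.752, Delta 1.273, Epsilon 5.595, Zeta 4.590.
Jefferson allocation: Alpha 5, Beta 1, Gamma 39, Delta 1, Epsilon 5, Zeta 4.
Gamma has quota 36.752 (lower 36, upper 37) but receives 39 — outside the quota interval.

Gamma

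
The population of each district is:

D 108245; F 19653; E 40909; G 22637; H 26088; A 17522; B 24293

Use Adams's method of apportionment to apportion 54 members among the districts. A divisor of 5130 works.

With modified divisor 5130: modified quotas D 21.100, F 3.831, E 7.974, G 4.413, H 5.085, A 3.416, B 4.735.
Rounding up: D 22, F 4, E 8, G 5, H 6, A 4, B 5 (total 54).

D=22, F=4, E=8, G=5, H=6, A=4, B=5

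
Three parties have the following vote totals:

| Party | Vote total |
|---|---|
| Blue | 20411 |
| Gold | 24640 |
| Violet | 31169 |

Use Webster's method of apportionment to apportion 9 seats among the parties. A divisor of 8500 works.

With modified divisor 8500: modified quotas Blue 2.401, Gold 2.899, Violet 3.667.
Rounding to the nearest integer: Blue 2, Gold 3, Violet 4 (total 9).

Blue: 2, Gold: 3, Violet: 4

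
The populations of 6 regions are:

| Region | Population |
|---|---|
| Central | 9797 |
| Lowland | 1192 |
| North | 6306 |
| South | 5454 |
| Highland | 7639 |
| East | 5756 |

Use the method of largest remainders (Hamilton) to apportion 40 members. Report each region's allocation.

Central=11, Lowland=1, North=7, South=6, Highland=9, East=6

The standard divisor is 36144/40 ≈ 903.6.
Standard quotas: Central 10.8422, Lowland 1.3192, North 6.9788, South 6.0359, Highland 8.4540, East 6.3701.
Lower quotas: Central 10, Lowland 1, North 6, South 6, Highland 8, East 6 (sum 37, leaving 3 seats).
Remainders in descending order: North 0.9788, Central 0.8422, Highland 0.4540, East 0.3701, Lowland 0.3192, South 0.0359.
The surplus seats go to North, Central, Highland.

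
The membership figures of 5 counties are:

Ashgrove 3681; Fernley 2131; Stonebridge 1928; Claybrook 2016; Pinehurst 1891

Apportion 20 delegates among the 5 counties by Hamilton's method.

The standard divisor is 11647/20 ≈ 582.35.
Standard quotas: Ashgrove 6.321, Fernley 3.659, Stonebridge 3.311, Claybrook 3.462, Pinehurst 3.247.
Lower quotas: Ashgrove 6, Fernley 3, Stonebridge 3, Claybrook 3, Pinehurst 3 (sum 18, leaving 2 seats).
Remainders in descending order: Fernley 0.659, Claybrook 0.462, Ashgrove 0.321, Stonebridge 0.311, Pinehurst 0.247.
Largest remainders: Fernley, Claybrook receive the extra seats.

Ashgrove 6, Fernley 4, Stonebridge 3, Claybrook 4, Pinehurst 3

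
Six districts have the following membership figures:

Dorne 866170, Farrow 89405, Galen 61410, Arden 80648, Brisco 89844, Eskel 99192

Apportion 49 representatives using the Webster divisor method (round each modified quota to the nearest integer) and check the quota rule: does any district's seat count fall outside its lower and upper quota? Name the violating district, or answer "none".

Dorne

Standard quotas: Dorne 32.986, Farrow 3.405, Galen 2.339, Arden 3.071, Brisco 3.422, Eskel 3.778.
Webster allocation: Dorne 34, Farrow 3, Galen 2, Arden 3, Brisco 3, Eskel 4.
Dorne has quota 32.986 (lower 32, upper 33) but receives 34 — outside the quota interval.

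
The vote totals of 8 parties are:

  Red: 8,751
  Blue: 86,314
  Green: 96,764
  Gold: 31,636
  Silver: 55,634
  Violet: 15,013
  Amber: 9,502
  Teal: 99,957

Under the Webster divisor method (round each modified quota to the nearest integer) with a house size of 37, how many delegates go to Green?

Standard divisor 403571/37 ≈ 10907.324; standard quotas: Red 0.802, Blue 7.913, Green 8.871, Gold 2.900, Silver 5.101, Violet 1.376, Amber 0.871, Teal 9.164.
Rounding to the nearest integer gives Red 1, Blue 8, Green 9, Gold 3, Silver 5, Violet 1, Amber 1, Teal 9 — total 37, matching the house size, so no adjustment is needed.
Green receives 9.

9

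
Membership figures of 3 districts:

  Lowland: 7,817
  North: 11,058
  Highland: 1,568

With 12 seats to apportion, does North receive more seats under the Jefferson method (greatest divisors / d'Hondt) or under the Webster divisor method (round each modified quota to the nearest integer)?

Jefferson: Lowland 4, North 7, Highland 1.
Webster: Lowland 5, North 6, Highland 1.
North gets 7 under Jefferson and 6 under Webster.

Jefferson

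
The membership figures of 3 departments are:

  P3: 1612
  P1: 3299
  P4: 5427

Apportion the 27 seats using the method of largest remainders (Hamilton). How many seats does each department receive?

Total 10338; standard divisor 10338/27 ≈ 382.889.
Standard quotas: P3 4.2101, P1 8.6161, P4 14.1738.
Lower quotas: P3 4, P1 8, P4 14 (sum 26, leaving 1 seat).
Remainders in descending order: P1 0.6161, P3 0.2101, P4 0.1738.
The surplus seat goes to P1.

P3=4, P1=9, P4=14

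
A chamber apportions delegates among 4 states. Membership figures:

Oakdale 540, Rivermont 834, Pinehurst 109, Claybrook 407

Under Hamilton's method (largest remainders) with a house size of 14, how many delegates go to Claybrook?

The standard divisor is 1890/14 = 135.
Standard quotas: Oakdale 4.000, Rivermont 6.178, Pinehurst 0.807, Claybrook 3.015.
Lower quotas: Oakdale 4, Rivermont 6, Pinehurst 0, Claybrook 3 (sum 13, leaving 1 seat).
Remainders in descending order: Pinehurst 0.807, Rivermont 0.178, Claybrook 0.015, Oakdale 0.000.
Largest remainder: Pinehurst receives the extra seat.
Claybrook receives 3.

3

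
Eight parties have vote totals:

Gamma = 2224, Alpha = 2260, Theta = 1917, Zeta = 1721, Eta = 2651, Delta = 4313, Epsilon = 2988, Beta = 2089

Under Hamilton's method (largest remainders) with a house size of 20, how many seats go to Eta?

3

Standard divisor: 20163 ÷ 20 ≈ 1008.15.
Standard quotas: Gamma 2.206, Alpha 2.242, Theta 1.902, Zeta 1.707, Eta 2.630, Delta 4.278, Epsilon 2.964, Beta 2.072.
Lower quotas: Gamma 2, Alpha 2, Theta 1, Zeta 1, Eta 2, Delta 4, Epsilon 2, Beta 2 (sum 16, leaving 4 seats).
Remainders in descending order: Epsilon 0.964, Theta 0.902, Zeta 0.707, Eta 0.630, Delta 0.278, Alpha 0.242, Gamma 0.206, Beta 0.072.
Largest remainders: Epsilon, Theta, Zeta, Eta receive the extra seats.
Eta receives 3.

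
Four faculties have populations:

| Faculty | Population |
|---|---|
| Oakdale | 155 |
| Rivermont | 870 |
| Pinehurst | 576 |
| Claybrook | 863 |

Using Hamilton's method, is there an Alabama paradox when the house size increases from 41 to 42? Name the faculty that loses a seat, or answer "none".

Oakdale

At 41 seats: Oakdale 3, Rivermont 14, Pinehurst 10, Claybrook 14.
At 42 seats: Oakdale 2, Rivermont 15, Pinehurst 10, Claybrook 15.
Oakdale drops from 3 to 2.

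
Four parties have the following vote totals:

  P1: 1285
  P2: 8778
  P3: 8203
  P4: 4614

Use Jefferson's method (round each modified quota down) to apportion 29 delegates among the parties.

P1: 1, P2: 11, P3: 11, P4: 6

Standard divisor 22880/29 ≈ 788.966; standard quotas: P1 1.629, P2 11.126, P3 10.397, P4 5.848.
Rounding down gives 1, 11, 10, 5 = 27 seats, so the divisor must be adjusted.
With modified divisor 740: modified quotas P1 1.736, P2 11.862, P3 11.085, P4 6.235.
Rounding down: P1 1, P2 11, P3 11, P4 6 (total 29).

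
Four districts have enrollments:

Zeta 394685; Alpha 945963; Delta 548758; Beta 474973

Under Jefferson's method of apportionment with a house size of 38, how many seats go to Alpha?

Standard divisor 2364379/38 ≈ 62220.5; standard quotas: Zeta 6.343, Alpha 15.203, Delta 8.820, Beta 7.634.
Rounding down gives 6, 15, 8, 7 = 36 seats, so the divisor must be adjusted.
With modified divisor 59200: modified quotas Zeta 6.667, Alpha 15.979, Delta 9.270, Beta 8.023.
Rounding down: Zeta 6, Alpha 15, Delta 9, Beta 8 (total 38).
Alpha receives 15.

15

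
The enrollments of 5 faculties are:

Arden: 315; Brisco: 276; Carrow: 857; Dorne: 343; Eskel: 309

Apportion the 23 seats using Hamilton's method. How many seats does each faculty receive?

Standard divisor: 2100 ÷ 23 ≈ 91.304.
Standard quotas: Arden 3.450, Brisco 3.023, Carrow 9.386, Dorne 3.757, Eskel 3.384.
Lower quotas: Arden 3, Brisco 3, Carrow 9, Dorne 3, Eskel 3 (sum 21, leaving 2 seats).
Remainders in descending order: Dorne 0.757, Arden 0.450, Carrow 0.386, Eskel 0.384, Brisco 0.023.
Largest remainders: Dorne, Arden receive the extra seats.

Arden 4, Brisco 3, Carrow 9, Dorne 4, Eskel 3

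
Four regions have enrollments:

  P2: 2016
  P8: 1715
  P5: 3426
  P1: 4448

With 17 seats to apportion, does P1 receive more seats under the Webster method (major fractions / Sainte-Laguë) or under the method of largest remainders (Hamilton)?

Hamilton

Webster: P2 3, P8 3, P5 5, P1 6.
Hamilton: P2 3, P8 2, P5 5, P1 7.
P1 gets 6 under Webster and 7 under Hamilton.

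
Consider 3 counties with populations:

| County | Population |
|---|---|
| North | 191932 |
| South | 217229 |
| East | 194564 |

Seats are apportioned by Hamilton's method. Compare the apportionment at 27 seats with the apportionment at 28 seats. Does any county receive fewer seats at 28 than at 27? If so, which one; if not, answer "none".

none

At 27 seats: North 8, South 10, East 9.
At 28 seats: North 9, South 10, East 9.
No county's allocation decreased.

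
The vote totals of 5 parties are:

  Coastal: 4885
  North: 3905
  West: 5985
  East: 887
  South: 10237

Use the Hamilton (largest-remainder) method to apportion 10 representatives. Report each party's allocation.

Coastal 2, North 2, West 2, East 0, South 4

Standard divisor: 25899 ÷ 10 ≈ 2589.9.
Standard quotas: Coastal 1.8862, North 1.5078, West 2.3109, East 0.3425, South 3.9527.
Lower quotas: Coastal 1, North 1, West 2, East 0, South 3 (sum 7, leaving 3 seats).
Remainders in descending order: South 0.9527, Coastal 0.8862, North 0.5078, East 0.3425, West 0.3109.
The surplus seats go to South, Coastal, North.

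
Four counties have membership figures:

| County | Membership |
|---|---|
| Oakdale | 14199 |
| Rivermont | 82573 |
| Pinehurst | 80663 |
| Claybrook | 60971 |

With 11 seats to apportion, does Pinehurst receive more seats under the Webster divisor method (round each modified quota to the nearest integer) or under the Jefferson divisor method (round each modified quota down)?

Webster: Oakdale 1, Rivermont 4, Pinehurst 3, Claybrook 3.
Jefferson: Oakdale 0, Rivermont 4, Pinehurst 4, Claybrook 3.
Pinehurst gets 3 under Webster and 4 under Jefferson.

Jefferson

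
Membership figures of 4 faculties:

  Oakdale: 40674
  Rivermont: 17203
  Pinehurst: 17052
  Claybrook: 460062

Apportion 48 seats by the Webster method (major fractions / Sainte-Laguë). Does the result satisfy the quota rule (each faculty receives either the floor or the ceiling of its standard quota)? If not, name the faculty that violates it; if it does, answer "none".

Claybrook

Standard quotas: Oakdale 3.649, Rivermont 1.543, Pinehurst 1.530, Claybrook 41.277.
Webster allocation: Oakdale 4, Rivermont 2, Pinehurst 2, Claybrook 40.
Claybrook has quota 41.277 (lower 41, upper 42) but receives 40 — outside the quota interval.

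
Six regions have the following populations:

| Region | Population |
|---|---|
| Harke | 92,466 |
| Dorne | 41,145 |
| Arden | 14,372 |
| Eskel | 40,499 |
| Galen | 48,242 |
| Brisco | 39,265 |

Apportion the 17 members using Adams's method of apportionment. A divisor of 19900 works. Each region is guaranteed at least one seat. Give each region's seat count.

With modified divisor 19900: modified quotas Harke 4.647, Dorne 2.068, Arden 0.722, Eskel 2.035, Galen 2.424, Brisco 1.973.
Rounding up: Harke 5, Dorne 3, Arden 1, Eskel 3, Galen 3, Brisco 2 (total 17).

Harke: 5, Dorne: 3, Arden: 1, Eskel: 3, Galen: 3, Brisco: 2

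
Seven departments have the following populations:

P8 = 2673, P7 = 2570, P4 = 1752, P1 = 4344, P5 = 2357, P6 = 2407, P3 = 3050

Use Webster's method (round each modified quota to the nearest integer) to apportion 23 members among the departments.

Standard divisor 19153/23 ≈ 832.739; standard quotas: P8 3.210, P7 3.086, P4 2.104, P1 5.217, P5 2.830, P6 2.890, P3 3.663.
Rounding to the nearest integer gives P8 3, P7 3, P4 2, P1 5, P5 3, P6 3, P3 4 — total 23, matching the house size, so no adjustment is needed.

P8 3, P7 3, P4 2, P1 5, P5 3, P6 3, P3 4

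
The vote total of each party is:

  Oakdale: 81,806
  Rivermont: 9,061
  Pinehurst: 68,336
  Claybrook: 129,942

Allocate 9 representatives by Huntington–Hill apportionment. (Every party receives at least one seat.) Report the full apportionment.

Oakdale 2, Rivermont 1, Pinehurst 2, Claybrook 4

With divisor 35454: modified quotas Oakdale 2.307, Rivermont 0.256, Pinehurst 1.927, Claybrook 3.665.
Geometric-mean thresholds: Oakdale √(2·3)=2.449, Rivermont (min 1), Pinehurst √(1·2)=1.414, Claybrook √(3·4)=3.464.
Each quota rounded against its threshold gives Oakdale 2, Rivermont 1, Pinehurst 2, Claybrook 4 (total 9).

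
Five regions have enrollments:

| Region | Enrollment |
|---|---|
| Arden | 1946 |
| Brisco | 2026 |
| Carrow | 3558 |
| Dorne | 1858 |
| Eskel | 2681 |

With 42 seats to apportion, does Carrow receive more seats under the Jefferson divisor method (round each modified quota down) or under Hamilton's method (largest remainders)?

Jefferson: Arden 7, Brisco 7, Carrow 13, Dorne 6, Eskel 9.
Hamilton: Arden 7, Brisco 7, Carrow 12, Dorne 7, Eskel 9.
Carrow gets 13 under Jefferson and 12 under Hamilton.

Jefferson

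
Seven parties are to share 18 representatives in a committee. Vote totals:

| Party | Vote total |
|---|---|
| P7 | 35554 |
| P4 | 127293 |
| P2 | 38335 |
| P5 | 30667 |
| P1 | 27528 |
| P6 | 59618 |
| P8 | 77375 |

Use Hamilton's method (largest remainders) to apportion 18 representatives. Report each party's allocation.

P7 2; P4 6; P2 2; P5 1; P1 1; P6 3; P8 3

The standard divisor is 396370/18 ≈ 22020.556.
Standard quotas: P7 1.6146, P4 5.7806, P2 1.7409, P5 1.3927, P1 1.2501, P6 2.7074, P8 3.5138.
Lower quotas: P7 1, P4 5, P2 1, P5 1, P1 1, P6 2, P8 3 (sum 14, leaving 4 seats).
Remainders in descending order: P4 0.7806, P2 0.7409, P6 0.7074, P7 0.6146, P8 0.5138, P5 0.3927, P1 0.2501.
The surplus seats go to P4, P2, P6, P7.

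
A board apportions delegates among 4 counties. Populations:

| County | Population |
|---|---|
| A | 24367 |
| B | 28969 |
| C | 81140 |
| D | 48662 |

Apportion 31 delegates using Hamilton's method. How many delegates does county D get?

Standard divisor: 183138 ÷ 31 ≈ 5907.677.
Standard quotas: A 4.1246, B 4.9036, C 13.7347, D 8.2371.
Lower quotas: A 4, B 4, C 13, D 8 (sum 29, leaving 2 seats).
Remainders in descending order: B 0.9036, C 0.7347, D 0.2371, A 0.1246.
Largest remainders: B, C receive the extra seats.
D receives 8.

8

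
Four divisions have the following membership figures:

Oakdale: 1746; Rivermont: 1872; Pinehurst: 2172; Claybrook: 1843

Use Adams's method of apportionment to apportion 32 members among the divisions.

Standard divisor 7633/32 ≈ 238.531; standard quotas: Oakdale 7.320, Rivermont 7.848, Pinehurst 9.106, Claybrook 7.726.
Rounding up gives 8, 8, 10, 8 = 34 seats, so the divisor must be adjusted.
With modified divisor 260: modified quotas Oakdale 6.715, Rivermont 7.200, Pinehurst 8.354, Claybrook 7.088.
Rounding up: Oakdale 7, Rivermont 8, Pinehurst 9, Claybrook 8 (total 32).

Oakdale: 7, Rivermont: 8, Pinehurst: 9, Claybrook: 8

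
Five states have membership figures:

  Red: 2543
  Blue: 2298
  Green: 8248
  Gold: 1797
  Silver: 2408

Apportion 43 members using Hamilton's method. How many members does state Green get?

21

Total 17294; standard divisor 17294/43 ≈ 402.186.
Standard quotas: Red 6.3229, Blue 5.7138, Green 20.5079, Gold 4.4681, Silver 5.9873.
Lower quotas: Red 6, Blue 5, Green 20, Gold 4, Silver 5 (sum 40, leaving 3 seats).
Remainders in descending order: Silver 0.9873, Blue 0.7138, Green 0.5079, Gold 0.4681, Red 0.3229.
Largest remainders: Silver, Blue, Green receive the extra seats.
Green receives 21.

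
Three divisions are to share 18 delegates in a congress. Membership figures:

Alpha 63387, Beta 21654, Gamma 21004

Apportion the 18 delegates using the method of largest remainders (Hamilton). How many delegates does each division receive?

Alpha 11; Beta 4; Gamma 3

Total 106045; standard divisor 106045/18 ≈ 5891.389.
Standard quotas: Alpha 10.7593, Beta 3.6755, Gamma 3.5652.
Lower quotas: Alpha 10, Beta 3, Gamma 3 (sum 16, leaving 2 seats).
Remainders in descending order: Alpha 0.7593, Beta 0.6755, Gamma 0.5652.
Largest remainders: Alpha, Beta receive the extra seats.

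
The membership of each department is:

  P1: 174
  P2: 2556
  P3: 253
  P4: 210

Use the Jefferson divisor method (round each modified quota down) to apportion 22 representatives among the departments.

P1: 1, P2: 19, P3: 1, P4: 1

Standard divisor 3193/22 ≈ 145.136; standard quotas: P1 1.199, P2 17.611, P3 1.743, P4 1.447.
Rounding down gives 1, 17, 1, 1 = 20 seats, so the divisor must be adjusted.
With modified divisor 130: modified quotas P1 1.338, P2 19.662, P3 1.946, P4 1.615.
Rounding down: P1 1, P2 19, P3 1, P4 1 (total 22).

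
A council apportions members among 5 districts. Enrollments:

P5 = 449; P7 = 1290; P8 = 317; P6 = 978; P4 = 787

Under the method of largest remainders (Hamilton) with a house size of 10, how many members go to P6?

3

Standard divisor: 3821 ÷ 10 ≈ 382.1.
Standard quotas: P5 1.175, P7 3.376, P8 0.830, P6 2.560, P4 2.060.
Lower quotas: P5 1, P7 3, P8 0, P6 2, P4 2 (sum 8, leaving 2 seats).
Remainders in descending order: P8 0.830, P6 0.560, P7 0.376, P5 0.175, P4 0.060.
The surplus seats go to P8, P6.
P6 receives 3.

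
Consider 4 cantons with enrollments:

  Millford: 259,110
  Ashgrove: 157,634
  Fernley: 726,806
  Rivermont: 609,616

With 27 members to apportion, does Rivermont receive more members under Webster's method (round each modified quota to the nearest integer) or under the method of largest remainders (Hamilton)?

Webster: Millford 4, Ashgrove 2, Fernley 11, Rivermont 10.
Hamilton: Millford 4, Ashgrove 3, Fernley 11, Rivermont 9.
Rivermont gets 10 under Webster and 9 under Hamilton.

Webster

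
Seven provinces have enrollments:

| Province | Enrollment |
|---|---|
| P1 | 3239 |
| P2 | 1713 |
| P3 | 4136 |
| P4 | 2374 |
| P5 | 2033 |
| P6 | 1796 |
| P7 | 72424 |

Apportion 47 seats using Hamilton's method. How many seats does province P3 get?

The standard divisor is 87715/47 ≈ 1866.277.
Standard quotas: P1 1.7355, P2 0.9179, P3 2.2162, P4 1.2721, P5 1.0893, P6 0.9623, P7 38.8067.
Lower quotas: P1 1, P2 0, P3 2, P4 1, P5 1, P6 0, P7 38 (sum 43, leaving 4 seats).
Remainders in descending order: P6 0.9623, P2 0.9179, P7 0.8067, P1 0.7355, P4 0.2721, P3 0.2162, P5 0.0893.
The surplus seats go to P6, P2, P7, P1.
P3 receives 2.

2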